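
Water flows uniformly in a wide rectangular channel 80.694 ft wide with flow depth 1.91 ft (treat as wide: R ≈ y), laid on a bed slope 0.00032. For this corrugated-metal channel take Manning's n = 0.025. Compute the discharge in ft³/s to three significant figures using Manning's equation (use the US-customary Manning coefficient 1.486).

252 ft³/s

A = b·y = 80.694 × 1.91 = 154.1 ft²
Wide channel: R ≈ y = 1.91 ft
Q = (1.486/n)·A·R^(2/3)·S^(1/2) = (1.486/0.025) × 154.1 × 1.910^(2/3) × 0.00032^(1/2) = 252.3 ft³/s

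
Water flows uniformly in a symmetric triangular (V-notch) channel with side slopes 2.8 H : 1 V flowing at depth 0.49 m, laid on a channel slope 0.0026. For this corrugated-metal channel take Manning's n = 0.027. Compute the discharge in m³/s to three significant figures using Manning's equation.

A = z·y² = 2.8×0.49² = 0.6723 m²
P = 2y√(1+z²) = 2×0.49×√(1+2.8²) = 2.914 m
R = A/P = 0.6723/2.914 = 0.2307 m
Q = (1/n)·A·R^(2/3)·S^(1/2) = (1/0.027) × 0.6723 × 0.2307^(2/3) × 0.0026^(1/2) = 0.4776 m³/s

0.478 m³/s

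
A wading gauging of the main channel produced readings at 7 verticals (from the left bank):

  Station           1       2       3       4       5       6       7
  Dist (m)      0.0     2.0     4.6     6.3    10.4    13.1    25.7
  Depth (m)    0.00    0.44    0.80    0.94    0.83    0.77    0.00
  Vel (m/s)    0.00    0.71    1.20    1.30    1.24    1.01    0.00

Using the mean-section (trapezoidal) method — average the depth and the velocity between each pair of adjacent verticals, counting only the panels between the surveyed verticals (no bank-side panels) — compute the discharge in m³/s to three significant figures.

Panel 1-2: Δb = 2 m, d̄ = (0.00+0.44)/2 = 0.22, v̄ = (0.00+0.71)/2 = 0.355 → q = 2×0.22×0.355 = 0.1562 m³/s
Panel 2-3: Δb = 2.6 m, d̄ = (0.44+0.80)/2 = 0.62, v̄ = (0.71+1.20)/2 = 0.955 → q = 2.6×0.62×0.955 = 1.539 m³/s
Panel 3-4: Δb = 1.7 m, d̄ = (0.80+0.94)/2 = 0.87, v̄ = (1.20+1.30)/2 = 1.25 → q = 1.7×0.87×1.25 = 1.849 m³/s
Panel 4-5: Δb = 4.1 m, d̄ = (0.94+0.83)/2 = 0.885, v̄ = (1.30+1.24)/2 = 1.27 → q = 4.1×0.885×1.27 = 4.608 m³/s
Panel 5-6: Δb = 2.7 m, d̄ = (0.83+0.77)/2 = 0.8, v̄ = (1.24+1.01)/2 = 1.125 → q = 2.7×0.8×1.125 = 2.430 m³/s
Panel 6-7: Δb = 12.6 m, d̄ = (0.77+0.00)/2 = 0.385, v̄ = (1.01+0.00)/2 = 0.505 → q = 12.6×0.385×0.505 = 2.450 m³/s
Q = Σ q = 13.03 m³/s

13.0 m³/s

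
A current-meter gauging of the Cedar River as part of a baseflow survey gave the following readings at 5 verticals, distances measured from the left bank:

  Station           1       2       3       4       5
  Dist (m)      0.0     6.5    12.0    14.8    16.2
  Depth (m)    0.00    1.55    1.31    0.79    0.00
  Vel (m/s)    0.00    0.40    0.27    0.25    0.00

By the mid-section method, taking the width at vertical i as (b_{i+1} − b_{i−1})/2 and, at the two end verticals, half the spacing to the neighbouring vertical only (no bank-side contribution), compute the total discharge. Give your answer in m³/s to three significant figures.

w_2 = (12.0 − 0.0)/2 = 6 m; q_2 = 0.40 × 1.55 × 6 = 3.720 m³/s
w_3 = (14.8 − 6.5)/2 = 4.15 m; q_3 = 0.27 × 1.31 × 4.15 = 1.468 m³/s
w_4 = (16.2 − 12.0)/2 = 2.1 m; q_4 = 0.25 × 0.79 × 2.1 = 0.4148 m³/s
Stations 1, 5 contribute zero (depth or velocity is 0).
Q = Σ qᵢ = 5.603 m³/s

5.60 m³/s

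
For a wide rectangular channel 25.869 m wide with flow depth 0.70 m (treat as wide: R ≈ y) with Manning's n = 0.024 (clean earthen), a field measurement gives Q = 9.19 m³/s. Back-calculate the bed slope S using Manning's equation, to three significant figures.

0.000239

A = b·y = 25.869 × 0.70 = 18.11 m²
Wide channel: R ≈ y = 0.70 m
S = (Q·n / (1·A·R^(2/3)))² = (9.19×0.024 / (1×18.11×0.7884))² = 0.0002387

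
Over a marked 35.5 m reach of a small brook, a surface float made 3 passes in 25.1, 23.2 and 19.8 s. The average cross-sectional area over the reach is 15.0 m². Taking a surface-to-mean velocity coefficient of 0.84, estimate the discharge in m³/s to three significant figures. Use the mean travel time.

19.7 m³/s

t̄ = (25.1 + 23.2 + 19.8) / 3 = 22.7 s
v_surface = L / t̄ = 35.5 / 22.7 = 1.564 m/s
v_mean = 0.84 × 1.564 = 1.314 m/s
Q = A × v_mean = 15.0 × 1.314 = 19.70 m³/s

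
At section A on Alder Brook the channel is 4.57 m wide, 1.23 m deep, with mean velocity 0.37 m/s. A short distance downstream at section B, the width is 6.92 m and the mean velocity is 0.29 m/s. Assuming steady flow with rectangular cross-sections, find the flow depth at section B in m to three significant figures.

1.04 m

Q = A₁V₁ = (4.57×1.23) × 0.37 = 2.080 m³/s
d₂ = Q/(b₂ V₂) = 2.080/(6.92×0.29) = 1.036 m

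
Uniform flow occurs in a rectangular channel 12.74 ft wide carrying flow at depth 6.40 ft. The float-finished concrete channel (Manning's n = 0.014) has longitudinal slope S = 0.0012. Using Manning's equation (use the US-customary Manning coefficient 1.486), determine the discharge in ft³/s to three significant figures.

A = b·y = 12.74 × 6.40 = 81.54 ft²
P = b + 2y = 12.74 + 2×6.40 = 25.54 ft
R = A/P = 81.54/25.54 = 3.192 ft
Q = (1.486/n)·A·R^(2/3)·S^(1/2) = (1.486/0.014) × 81.54 × 3.192^(2/3) × 0.0012^(1/2) = 650.0 ft³/s

650 ft³/s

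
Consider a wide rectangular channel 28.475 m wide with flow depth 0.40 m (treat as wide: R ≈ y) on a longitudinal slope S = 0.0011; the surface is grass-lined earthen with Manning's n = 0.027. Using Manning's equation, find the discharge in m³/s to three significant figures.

7.60 m³/s

A = b·y = 28.475 × 0.40 = 11.39 m²
Wide channel: R ≈ y = 0.40 m
Q = (1/n)·A·R^(2/3)·S^(1/2) = (1/0.027) × 11.39 × 0.4000^(2/3) × 0.0011^(1/2) = 7.596 m³/s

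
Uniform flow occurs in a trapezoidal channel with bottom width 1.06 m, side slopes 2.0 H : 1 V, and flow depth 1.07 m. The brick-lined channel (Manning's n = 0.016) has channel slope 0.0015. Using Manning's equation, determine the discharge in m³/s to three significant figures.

5.80 m³/s

A = (b + z·y)·y = (1.06 + 2.0×1.07)×1.07 = 3.424 m²
P = b + 2y√(1+z²) = 1.06 + 2×1.07×√(1+2.0²) = 5.845 m
R = A/P = 3.424/5.845 = 0.5858 m
Q = (1/n)·A·R^(2/3)·S^(1/2) = (1/0.016) × 3.424 × 0.5858^(2/3) × 0.0015^(1/2) = 5.803 m³/s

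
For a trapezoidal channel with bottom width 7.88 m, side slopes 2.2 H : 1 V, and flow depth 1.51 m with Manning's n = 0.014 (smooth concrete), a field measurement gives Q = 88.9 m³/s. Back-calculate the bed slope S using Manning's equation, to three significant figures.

0.00469

A = (b + z·y)·y = (7.88 + 2.2×1.51)×1.51 = 16.92 m²
P = b + 2y√(1+z²) = 7.88 + 2×1.51×√(1+2.2²) = 15.18 m
R = A/P = 16.92/15.18 = 1.114 m
S = (Q·n / (1·A·R^(2/3)))² = (88.9×0.014 / (1×16.92×1.075))² = 0.004686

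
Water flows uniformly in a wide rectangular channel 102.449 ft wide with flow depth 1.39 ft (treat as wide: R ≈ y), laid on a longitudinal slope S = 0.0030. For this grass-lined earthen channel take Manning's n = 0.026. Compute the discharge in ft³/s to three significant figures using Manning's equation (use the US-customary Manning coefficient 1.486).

A = b·y = 102.449 × 1.39 = 142.4 ft²
Wide channel: R ≈ y = 1.39 ft
Q = (1.486/n)·A·R^(2/3)·S^(1/2) = (1.486/0.026) × 142.4 × 1.390^(2/3) × 0.0030^(1/2) = 555.2 ft³/s

555 ft³/s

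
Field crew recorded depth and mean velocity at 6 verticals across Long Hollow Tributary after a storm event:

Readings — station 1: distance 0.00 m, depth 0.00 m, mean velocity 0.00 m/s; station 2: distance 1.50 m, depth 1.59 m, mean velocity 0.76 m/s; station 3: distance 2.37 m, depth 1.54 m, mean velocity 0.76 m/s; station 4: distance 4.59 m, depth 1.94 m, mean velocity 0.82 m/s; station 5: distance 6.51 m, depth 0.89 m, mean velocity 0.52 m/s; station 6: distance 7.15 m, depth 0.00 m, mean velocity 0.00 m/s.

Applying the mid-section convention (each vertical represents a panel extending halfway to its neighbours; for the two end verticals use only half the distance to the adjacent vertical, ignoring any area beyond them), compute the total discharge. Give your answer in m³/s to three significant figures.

w_2 = (2.37 − 0.00)/2 = 1.185 m; q_2 = 0.76 × 1.59 × 1.185 = 1.432 m³/s
w_3 = (4.59 − 1.50)/2 = 1.545 m; q_3 = 0.76 × 1.54 × 1.545 = 1.808 m³/s
w_4 = (6.51 − 2.37)/2 = 2.07 m; q_4 = 0.82 × 1.94 × 2.07 = 3.293 m³/s
w_5 = (7.15 − 4.59)/2 = 1.28 m; q_5 = 0.52 × 0.89 × 1.28 = 0.5924 m³/s
Stations 1, 6 contribute zero (depth or velocity is 0).
Q = Σ qᵢ = 7.126 m³/s

7.13 m³/s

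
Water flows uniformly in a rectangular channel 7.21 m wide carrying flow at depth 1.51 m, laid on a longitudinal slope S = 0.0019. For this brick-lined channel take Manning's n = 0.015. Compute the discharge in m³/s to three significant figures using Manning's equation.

A = b·y = 7.21 × 1.51 = 10.89 m²
P = b + 2y = 7.21 + 2×1.51 = 10.23 m
R = A/P = 10.89/10.23 = 1.064 m
Q = (1/n)·A·R^(2/3)·S^(1/2) = (1/0.015) × 10.89 × 1.064^(2/3) × 0.0019^(1/2) = 32.98 m³/s

33.0 m³/s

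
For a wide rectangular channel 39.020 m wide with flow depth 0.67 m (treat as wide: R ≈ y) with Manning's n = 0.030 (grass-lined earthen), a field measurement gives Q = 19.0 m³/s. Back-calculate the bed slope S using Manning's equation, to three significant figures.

A = b·y = 39.020 × 0.67 = 26.14 m²
Wide channel: R ≈ y = 0.67 m
S = (Q·n / (1·A·R^(2/3)))² = (19.0×0.030 / (1×26.14×0.7657))² = 0.0008108

0.000811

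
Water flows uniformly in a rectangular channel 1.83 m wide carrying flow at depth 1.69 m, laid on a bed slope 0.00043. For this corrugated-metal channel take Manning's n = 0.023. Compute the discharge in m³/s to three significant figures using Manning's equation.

A = b·y = 1.83 × 1.69 = 3.093 m²
P = b + 2y = 1.83 + 2×1.69 = 5.210 m
R = A/P = 3.093/5.210 = 0.5936 m
Q = (1/n)·A·R^(2/3)·S^(1/2) = (1/0.023) × 3.093 × 0.5936^(2/3) × 0.00043^(1/2) = 1.969 m³/s

1.97 m³/s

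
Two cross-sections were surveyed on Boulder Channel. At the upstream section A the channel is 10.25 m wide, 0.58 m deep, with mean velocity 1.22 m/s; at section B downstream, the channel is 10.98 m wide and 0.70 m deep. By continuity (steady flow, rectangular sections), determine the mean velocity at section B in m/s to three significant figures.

Q = A₁V₁ = (10.25×0.58) × 1.22 = 7.253 m³/s
A₂ = 10.98 × 0.70 = 7.686 m²
V₂ = Q/A₂ = 7.253/7.686 = 0.9437 m/s

0.944 m/s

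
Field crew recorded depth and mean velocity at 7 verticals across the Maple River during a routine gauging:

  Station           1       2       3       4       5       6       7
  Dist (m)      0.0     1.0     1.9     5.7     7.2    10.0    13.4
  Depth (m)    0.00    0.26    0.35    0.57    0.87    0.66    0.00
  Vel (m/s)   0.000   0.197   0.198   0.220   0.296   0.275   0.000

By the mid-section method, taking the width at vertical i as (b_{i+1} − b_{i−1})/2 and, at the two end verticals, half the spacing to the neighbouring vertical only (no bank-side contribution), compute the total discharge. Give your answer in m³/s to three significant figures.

1.66 m³/s

w_2 = (1.9 − 0.0)/2 = 0.95 m; q_2 = 0.197 × 0.26 × 0.95 = 0.04866 m³/s
w_3 = (5.7 − 1.0)/2 = 2.35 m; q_3 = 0.198 × 0.35 × 2.35 = 0.1629 m³/s
w_4 = (7.2 − 1.9)/2 = 2.65 m; q_4 = 0.220 × 0.57 × 2.65 = 0.3323 m³/s
w_5 = (10.0 − 5.7)/2 = 2.15 m; q_5 = 0.296 × 0.87 × 2.15 = 0.5537 m³/s
w_6 = (13.4 − 7.2)/2 = 3.1 m; q_6 = 0.275 × 0.66 × 3.1 = 0.5627 m³/s
Stations 1, 7 contribute zero (depth or velocity is 0).
Q = Σ qᵢ = 1.660 m³/s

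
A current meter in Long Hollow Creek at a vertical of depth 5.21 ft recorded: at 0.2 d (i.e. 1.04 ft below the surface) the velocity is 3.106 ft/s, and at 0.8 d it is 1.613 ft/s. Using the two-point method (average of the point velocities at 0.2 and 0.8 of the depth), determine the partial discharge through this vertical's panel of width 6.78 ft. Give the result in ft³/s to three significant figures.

v̄ = (3.106 + 1.613) / 2 = 2.360 ft/s
q = v̄ × d × w = 2.360 × 5.21 × 6.78 = 83.35 ft³/s

83.3 ft³/s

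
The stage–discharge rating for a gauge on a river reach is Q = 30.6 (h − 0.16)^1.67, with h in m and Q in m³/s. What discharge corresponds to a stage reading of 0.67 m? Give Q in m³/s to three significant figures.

Q = 30.6 × (0.67 − 0.16)^1.67 = 30.6 × 0.51^1.67 = 9.939 m³/s

9.94 m³/s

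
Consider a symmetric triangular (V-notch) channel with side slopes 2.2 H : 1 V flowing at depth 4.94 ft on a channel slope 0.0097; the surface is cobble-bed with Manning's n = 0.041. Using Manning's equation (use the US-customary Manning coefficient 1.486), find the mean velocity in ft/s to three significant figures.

6.13 ft/s

A = z·y² = 2.2×4.94² = 53.69 ft²
P = 2y√(1+z²) = 2×4.94×√(1+2.2²) = 23.88 ft
R = A/P = 53.69/23.88 = 2.249 ft
Q = (1.486/n)·A·R^(2/3)·S^(1/2) = (1.486/0.041) × 53.69 × 2.249^(2/3) × 0.0097^(1/2) = 328.9 ft³/s
V = Q/A = 328.9/53.69 = 6.127 ft/s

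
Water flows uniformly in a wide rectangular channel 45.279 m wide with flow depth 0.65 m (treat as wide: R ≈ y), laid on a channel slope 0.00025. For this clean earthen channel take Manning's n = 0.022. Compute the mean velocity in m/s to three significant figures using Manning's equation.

A = b·y = 45.279 × 0.65 = 29.43 m²
Wide channel: R ≈ y = 0.65 m
Q = (1/n)·A·R^(2/3)·S^(1/2) = (1/0.022) × 29.43 × 0.6500^(2/3) × 0.00025^(1/2) = 15.87 m³/s
V = Q/A = 15.87/29.43 = 0.5393 m/s

0.539 m/s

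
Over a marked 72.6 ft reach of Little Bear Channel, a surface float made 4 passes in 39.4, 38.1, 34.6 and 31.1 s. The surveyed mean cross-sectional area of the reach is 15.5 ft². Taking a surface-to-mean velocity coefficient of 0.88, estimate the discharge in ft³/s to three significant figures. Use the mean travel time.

27.7 ft³/s

t̄ = (39.4 + 38.1 + 34.6 + 31.1) / 4 = 35.8 s
v_surface = L / t̄ = 72.6 / 35.8 = 2.028 ft/s
v_mean = 0.88 × 2.028 = 1.785 ft/s
Q = A × v_mean = 15.5 × 1.785 = 27.66 ft³/s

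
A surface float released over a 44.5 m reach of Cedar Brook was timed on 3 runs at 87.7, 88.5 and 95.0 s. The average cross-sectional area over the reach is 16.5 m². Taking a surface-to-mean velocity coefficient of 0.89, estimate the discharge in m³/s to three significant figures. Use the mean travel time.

7.23 m³/s

t̄ = (87.7 + 88.5 + 95.0) / 3 = 90.4 s
v_surface = L / t̄ = 44.5 / 90.4 = 0.4923 m/s
v_mean = 0.89 × 0.4923 = 0.4381 m/s
Q = A × v_mean = 16.5 × 0.4381 = 7.229 m³/s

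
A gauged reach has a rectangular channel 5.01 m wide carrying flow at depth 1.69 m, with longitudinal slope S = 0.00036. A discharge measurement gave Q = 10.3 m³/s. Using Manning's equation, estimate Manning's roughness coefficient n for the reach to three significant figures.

0.0157

A = b·y = 5.01 × 1.69 = 8.467 m²
P = b + 2y = 5.01 + 2×1.69 = 8.390 m
R = A/P = 8.467/8.390 = 1.009 m
n = (1/Q)·A·R^(2/3)·S^(1/2) = (1/10.3) × 8.467 × 1.006 × 0.01897 = 0.01569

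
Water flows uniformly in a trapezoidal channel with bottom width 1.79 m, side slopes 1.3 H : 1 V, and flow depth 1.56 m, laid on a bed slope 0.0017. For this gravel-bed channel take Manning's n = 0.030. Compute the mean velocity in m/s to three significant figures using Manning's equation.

A = (b + z·y)·y = (1.79 + 1.3×1.56)×1.56 = 5.956 m²
P = b + 2y√(1+z²) = 1.79 + 2×1.56×√(1+1.3²) = 6.907 m
R = A/P = 5.956/6.907 = 0.8623 m
Q = (1/n)·A·R^(2/3)·S^(1/2) = (1/0.030) × 5.956 × 0.8623^(2/3) × 0.0017^(1/2) = 7.416 m³/s
V = Q/A = 7.416/5.956 = 1.245 m/s

1.25 m/s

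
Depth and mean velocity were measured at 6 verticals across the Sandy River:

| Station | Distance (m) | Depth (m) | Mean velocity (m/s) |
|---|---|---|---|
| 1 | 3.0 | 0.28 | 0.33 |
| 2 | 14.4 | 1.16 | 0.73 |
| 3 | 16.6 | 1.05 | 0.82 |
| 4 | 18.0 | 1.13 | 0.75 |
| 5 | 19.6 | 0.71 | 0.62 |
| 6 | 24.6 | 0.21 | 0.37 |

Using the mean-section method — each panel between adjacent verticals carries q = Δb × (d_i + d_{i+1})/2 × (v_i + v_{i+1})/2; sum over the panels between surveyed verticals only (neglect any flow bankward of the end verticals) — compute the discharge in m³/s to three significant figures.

Panel 1-2: Δb = 11.4 m, d̄ = (0.28+1.16)/2 = 0.72, v̄ = (0.33+0.73)/2 = 0.53 → q = 11.4×0.72×0.53 = 4.350 m³/s
Panel 2-3: Δb = 2.2 m, d̄ = (1.16+1.05)/2 = 1.105, v̄ = (0.73+0.82)/2 = 0.775 → q = 2.2×1.105×0.775 = 1.884 m³/s
Panel 3-4: Δb = 1.4 m, d̄ = (1.05+1.13)/2 = 1.09, v̄ = (0.82+0.75)/2 = 0.785 → q = 1.4×1.09×0.785 = 1.198 m³/s
Panel 4-5: Δb = 1.6 m, d̄ = (1.13+0.71)/2 = 0.92, v̄ = (0.75+0.62)/2 = 0.685 → q = 1.6×0.92×0.685 = 1.008 m³/s
Panel 5-6: Δb = 5 m, d̄ = (0.71+0.21)/2 = 0.46, v̄ = (0.62+0.37)/2 = 0.495 → q = 5×0.46×0.495 = 1.139 m³/s
Q = Σ q = 9.579 m³/s

9.58 m³/s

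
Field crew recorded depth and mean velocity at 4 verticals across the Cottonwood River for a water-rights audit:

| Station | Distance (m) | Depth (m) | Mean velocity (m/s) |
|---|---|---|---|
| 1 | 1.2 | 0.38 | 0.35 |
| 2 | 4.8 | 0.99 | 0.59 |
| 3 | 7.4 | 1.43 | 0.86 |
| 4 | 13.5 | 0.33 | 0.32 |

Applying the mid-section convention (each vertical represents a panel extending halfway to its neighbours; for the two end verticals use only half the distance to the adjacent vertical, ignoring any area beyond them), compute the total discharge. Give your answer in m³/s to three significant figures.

w_1 = (4.8 − 1.2)/2 = 1.8 m; q_1 = 0.35 × 0.38 × 1.8 = 0.2394 m³/s
w_2 = (7.4 − 1.2)/2 = 3.1 m; q_2 = 0.59 × 0.99 × 3.1 = 1.811 m³/s
w_3 = (13.5 − 4.8)/2 = 4.35 m; q_3 = 0.86 × 1.43 × 4.35 = 5.350 m³/s
w_4 = (13.5 − 7.4)/2 = 3.05 m; q_4 = 0.32 × 0.33 × 3.05 = 0.3221 m³/s
Q = Σ qᵢ = 7.722 m³/s

7.72 m³/s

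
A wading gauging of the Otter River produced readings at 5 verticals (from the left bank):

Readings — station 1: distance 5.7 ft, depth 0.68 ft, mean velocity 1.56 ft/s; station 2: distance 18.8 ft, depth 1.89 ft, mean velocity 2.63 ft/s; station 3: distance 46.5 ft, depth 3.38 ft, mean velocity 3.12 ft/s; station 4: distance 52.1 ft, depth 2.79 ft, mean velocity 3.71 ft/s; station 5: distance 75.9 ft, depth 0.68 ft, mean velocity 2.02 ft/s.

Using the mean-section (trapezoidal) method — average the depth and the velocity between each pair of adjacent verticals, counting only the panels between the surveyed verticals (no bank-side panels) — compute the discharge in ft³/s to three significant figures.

Panel 1-2: Δb = 13.1 ft, d̄ = (0.68+1.89)/2 = 1.285, v̄ = (1.56+2.63)/2 = 2.095 → q = 13.1×1.285×2.095 = 35.27 ft³/s
Panel 2-3: Δb = 27.7 ft, d̄ = (1.89+3.38)/2 = 2.635, v̄ = (2.63+3.12)/2 = 2.875 → q = 27.7×2.635×2.875 = 209.8 ft³/s
Panel 3-4: Δb = 5.6 ft, d̄ = (3.38+2.79)/2 = 3.085, v̄ = (3.12+3.71)/2 = 3.415 → q = 5.6×3.085×3.415 = 59.00 ft³/s
Panel 4-5: Δb = 23.8 ft, d̄ = (2.79+0.68)/2 = 1.735, v̄ = (3.71+2.02)/2 = 2.865 → q = 23.8×1.735×2.865 = 118.3 ft³/s
Q = Σ q = 422.4 ft³/s

422 ft³/s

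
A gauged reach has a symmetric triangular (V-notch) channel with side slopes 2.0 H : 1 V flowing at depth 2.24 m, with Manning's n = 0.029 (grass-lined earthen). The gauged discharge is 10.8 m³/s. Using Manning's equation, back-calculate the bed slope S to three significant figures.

0.000972

A = z·y² = 2.0×2.24² = 10.04 m²
P = 2y√(1+z²) = 2×2.24×√(1+2.0²) = 10.02 m
R = A/P = 10.04/10.02 = 1.002 m
S = (Q·n / (1·A·R^(2/3)))² = (10.8×0.029 / (1×10.04×1.001))² = 0.0009718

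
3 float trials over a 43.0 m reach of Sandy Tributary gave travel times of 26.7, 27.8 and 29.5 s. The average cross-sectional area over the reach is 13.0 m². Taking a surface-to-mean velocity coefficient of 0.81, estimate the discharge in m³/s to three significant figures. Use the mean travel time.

16.2 m³/s

t̄ = (26.7 + 27.8 + 29.5) / 3 = 28 s
v_surface = L / t̄ = 43.0 / 28 = 1.536 m/s
v_mean = 0.81 × 1.536 = 1.244 m/s
Q = A × v_mean = 13.0 × 1.244 = 16.17 m³/s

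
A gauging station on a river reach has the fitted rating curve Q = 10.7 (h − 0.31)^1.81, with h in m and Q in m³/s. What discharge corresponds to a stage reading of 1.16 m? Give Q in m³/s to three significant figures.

Q = 10.7 × (1.16 − 0.31)^1.81 = 10.7 × 0.85^1.81 = 7.973 m³/s

7.97 m³/s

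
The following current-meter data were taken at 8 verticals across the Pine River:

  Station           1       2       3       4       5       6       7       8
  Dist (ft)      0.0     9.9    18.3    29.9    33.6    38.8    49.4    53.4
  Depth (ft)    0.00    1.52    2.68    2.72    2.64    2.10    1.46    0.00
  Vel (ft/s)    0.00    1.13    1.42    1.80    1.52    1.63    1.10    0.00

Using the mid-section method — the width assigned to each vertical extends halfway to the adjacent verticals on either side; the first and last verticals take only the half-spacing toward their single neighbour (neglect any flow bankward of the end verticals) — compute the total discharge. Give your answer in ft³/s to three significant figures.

w_2 = (18.3 − 0.0)/2 = 9.15 ft; q_2 = 1.13 × 1.52 × 9.15 = 15.72 ft³/s
w_3 = (29.9 − 9.9)/2 = 10 ft; q_3 = 1.42 × 2.68 × 10 = 38.06 ft³/s
w_4 = (33.6 − 18.3)/2 = 7.65 ft; q_4 = 1.80 × 2.72 × 7.65 = 37.45 ft³/s
w_5 = (38.8 − 29.9)/2 = 4.45 ft; q_5 = 1.52 × 2.64 × 4.45 = 17.86 ft³/s
w_6 = (49.4 − 33.6)/2 = 7.9 ft; q_6 = 1.63 × 2.10 × 7.9 = 27.04 ft³/s
w_7 = (53.4 − 38.8)/2 = 7.3 ft; q_7 = 1.10 × 1.46 × 7.3 = 11.72 ft³/s
Stations 1, 8 contribute zero (depth or velocity is 0).
Q = Σ qᵢ = 147.8 ft³/s

148 ft³/s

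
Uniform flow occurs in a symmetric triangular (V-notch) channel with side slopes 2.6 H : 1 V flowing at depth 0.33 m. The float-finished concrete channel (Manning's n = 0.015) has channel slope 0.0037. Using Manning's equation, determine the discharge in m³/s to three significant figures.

A = z·y² = 2.6×0.33² = 0.2831 m²
P = 2y√(1+z²) = 2×0.33×√(1+2.6²) = 1.839 m
R = A/P = 0.2831/1.839 = 0.1540 m
Q = (1/n)·A·R^(2/3)·S^(1/2) = (1/0.015) × 0.2831 × 0.1540^(2/3) × 0.0037^(1/2) = 0.3299 m³/s

0.330 m³/s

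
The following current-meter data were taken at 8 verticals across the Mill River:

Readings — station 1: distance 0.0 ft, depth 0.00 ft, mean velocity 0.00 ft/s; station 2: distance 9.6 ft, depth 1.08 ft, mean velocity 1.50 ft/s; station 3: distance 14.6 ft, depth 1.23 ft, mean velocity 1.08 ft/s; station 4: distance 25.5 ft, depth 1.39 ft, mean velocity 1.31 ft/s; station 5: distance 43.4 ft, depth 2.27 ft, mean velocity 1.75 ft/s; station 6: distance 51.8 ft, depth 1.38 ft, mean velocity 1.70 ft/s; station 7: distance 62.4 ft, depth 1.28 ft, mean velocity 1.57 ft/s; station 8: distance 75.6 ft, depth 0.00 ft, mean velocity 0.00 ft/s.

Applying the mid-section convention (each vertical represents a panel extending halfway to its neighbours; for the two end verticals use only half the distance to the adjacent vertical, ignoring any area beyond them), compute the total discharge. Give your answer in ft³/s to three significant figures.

147 ft³/s

w_2 = (14.6 − 0.0)/2 = 7.3 ft; q_2 = 1.50 × 1.08 × 7.3 = 11.83 ft³/s
w_3 = (25.5 − 9.6)/2 = 7.95 ft; q_3 = 1.08 × 1.23 × 7.95 = 10.56 ft³/s
w_4 = (43.4 − 14.6)/2 = 14.4 ft; q_4 = 1.31 × 1.39 × 14.4 = 26.22 ft³/s
w_5 = (51.8 − 25.5)/2 = 13.15 ft; q_5 = 1.75 × 2.27 × 13.15 = 52.24 ft³/s
w_6 = (62.4 − 43.4)/2 = 9.5 ft; q_6 = 1.70 × 1.38 × 9.5 = 22.29 ft³/s
w_7 = (75.6 − 51.8)/2 = 11.9 ft; q_7 = 1.57 × 1.28 × 11.9 = 23.91 ft³/s
Stations 1, 8 contribute zero (depth or velocity is 0).
Q = Σ qᵢ = 147.0 ft³/s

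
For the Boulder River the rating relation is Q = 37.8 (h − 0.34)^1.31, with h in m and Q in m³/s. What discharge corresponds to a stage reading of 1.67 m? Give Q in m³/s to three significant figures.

54.9 m³/s

Q = 37.8 × (1.67 − 0.34)^1.31 = 37.8 × 1.33^1.31 = 54.92 m³/s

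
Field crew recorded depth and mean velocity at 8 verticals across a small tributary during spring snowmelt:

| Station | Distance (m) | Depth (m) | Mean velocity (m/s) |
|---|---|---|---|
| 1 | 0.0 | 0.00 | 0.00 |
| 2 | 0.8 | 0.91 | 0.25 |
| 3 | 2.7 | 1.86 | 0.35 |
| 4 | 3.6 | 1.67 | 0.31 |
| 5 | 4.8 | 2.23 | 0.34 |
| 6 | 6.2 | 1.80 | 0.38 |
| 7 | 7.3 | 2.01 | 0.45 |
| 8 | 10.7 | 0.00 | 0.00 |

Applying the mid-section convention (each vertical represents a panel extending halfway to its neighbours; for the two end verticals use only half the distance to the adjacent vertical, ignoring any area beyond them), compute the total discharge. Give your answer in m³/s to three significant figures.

5.64 m³/s

w_2 = (2.7 − 0.0)/2 = 1.35 m; q_2 = 0.25 × 0.91 × 1.35 = 0.3071 m³/s
w_3 = (3.6 − 0.8)/2 = 1.4 m; q_3 = 0.35 × 1.86 × 1.4 = 0.9114 m³/s
w_4 = (4.8 − 2.7)/2 = 1.05 m; q_4 = 0.31 × 1.67 × 1.05 = 0.5436 m³/s
w_5 = (6.2 − 3.6)/2 = 1.3 m; q_5 = 0.34 × 2.23 × 1.3 = 0.9857 m³/s
w_6 = (7.3 − 4.8)/2 = 1.25 m; q_6 = 0.38 × 1.80 × 1.25 = 0.8550 m³/s
w_7 = (10.7 − 6.2)/2 = 2.25 m; q_7 = 0.45 × 2.01 × 2.25 = 2.035 m³/s
Stations 1, 8 contribute zero (depth or velocity is 0).
Q = Σ qᵢ = 5.638 m³/s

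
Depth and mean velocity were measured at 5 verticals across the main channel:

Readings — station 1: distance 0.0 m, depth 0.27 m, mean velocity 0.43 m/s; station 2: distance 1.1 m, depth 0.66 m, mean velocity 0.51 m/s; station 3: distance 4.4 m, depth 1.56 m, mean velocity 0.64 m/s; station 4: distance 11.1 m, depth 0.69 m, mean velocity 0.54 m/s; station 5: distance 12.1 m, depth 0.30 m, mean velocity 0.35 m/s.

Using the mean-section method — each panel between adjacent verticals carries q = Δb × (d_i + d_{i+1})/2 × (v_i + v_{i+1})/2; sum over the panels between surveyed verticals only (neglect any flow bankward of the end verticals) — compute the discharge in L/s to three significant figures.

Panel 1-2: Δb = 1.1 m, d̄ = (0.27+0.66)/2 = 0.465, v̄ = (0.43+0.51)/2 = 0.47 → q = 1.1×0.465×0.47 = 0.2404 m³/s
Panel 2-3: Δb = 3.3 m, d̄ = (0.66+1.56)/2 = 1.11, v̄ = (0.51+0.64)/2 = 0.575 → q = 3.3×1.11×0.575 = 2.106 m³/s
Panel 3-4: Δb = 6.7 m, d̄ = (1.56+0.69)/2 = 1.125, v̄ = (0.64+0.54)/2 = 0.59 → q = 6.7×1.125×0.59 = 4.447 m³/s
Panel 4-5: Δb = 1 m, d̄ = (0.69+0.30)/2 = 0.495, v̄ = (0.54+0.35)/2 = 0.445 → q = 1×0.495×0.445 = 0.2203 m³/s
Q = Σ q = 7.014 m³/s
= 7.014 × 1000 = 7014 L/s

7010 L/s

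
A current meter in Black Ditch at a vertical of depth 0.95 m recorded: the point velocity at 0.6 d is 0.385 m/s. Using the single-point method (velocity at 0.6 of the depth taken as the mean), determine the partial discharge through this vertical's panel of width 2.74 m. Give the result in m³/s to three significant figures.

v̄ = v₀.₆ = 0.385 m/s
q = v̄ × d × w = 0.3850 × 0.95 × 2.74 = 1.002 m³/s

1.00 m³/s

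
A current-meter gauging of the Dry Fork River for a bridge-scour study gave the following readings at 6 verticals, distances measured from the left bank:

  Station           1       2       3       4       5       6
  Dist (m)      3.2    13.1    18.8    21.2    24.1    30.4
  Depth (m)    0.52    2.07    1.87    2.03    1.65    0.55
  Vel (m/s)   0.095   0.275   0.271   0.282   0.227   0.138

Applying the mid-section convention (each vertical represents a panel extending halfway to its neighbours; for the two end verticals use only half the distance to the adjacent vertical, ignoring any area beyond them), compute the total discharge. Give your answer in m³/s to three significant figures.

w_1 = (13.1 − 3.2)/2 = 4.95 m; q_1 = 0.095 × 0.52 × 4.95 = 0.2445 m³/s
w_2 = (18.8 − 3.2)/2 = 7.8 m; q_2 = 0.275 × 2.07 × 7.8 = 4.440 m³/s
w_3 = (21.2 − 13.1)/2 = 4.05 m; q_3 = 0.271 × 1.87 × 4.05 = 2.052 m³/s
w_4 = (24.1 − 18.8)/2 = 2.65 m; q_4 = 0.282 × 2.03 × 2.65 = 1.517 m³/s
w_5 = (30.4 − 21.2)/2 = 4.6 m; q_5 = 0.227 × 1.65 × 4.6 = 1.723 m³/s
w_6 = (30.4 − 24.1)/2 = 3.15 m; q_6 = 0.138 × 0.55 × 3.15 = 0.2391 m³/s
Q = Σ qᵢ = 10.22 m³/s

10.2 m³/s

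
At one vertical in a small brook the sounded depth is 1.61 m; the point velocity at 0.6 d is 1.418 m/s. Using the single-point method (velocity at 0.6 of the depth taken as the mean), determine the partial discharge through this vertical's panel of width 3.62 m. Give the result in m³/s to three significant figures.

v̄ = v₀.₆ = 1.418 m/s
q = v̄ × d × w = 1.418 × 1.61 × 3.62 = 8.264 m³/s

8.26 m³/s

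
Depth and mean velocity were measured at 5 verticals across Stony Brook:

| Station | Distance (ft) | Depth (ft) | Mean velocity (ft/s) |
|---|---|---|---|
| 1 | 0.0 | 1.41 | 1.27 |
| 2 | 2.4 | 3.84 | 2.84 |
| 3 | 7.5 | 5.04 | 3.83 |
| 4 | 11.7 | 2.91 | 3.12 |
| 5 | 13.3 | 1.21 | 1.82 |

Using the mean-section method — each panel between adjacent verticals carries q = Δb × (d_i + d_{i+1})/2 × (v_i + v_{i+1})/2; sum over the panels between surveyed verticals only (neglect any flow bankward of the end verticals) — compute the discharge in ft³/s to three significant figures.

Panel 1-2: Δb = 2.4 ft, d̄ = (1.41+3.84)/2 = 2.625, v̄ = (1.27+2.84)/2 = 2.055 → q = 2.4×2.625×2.055 = 12.95 ft³/s
Panel 2-3: Δb = 5.1 ft, d̄ = (3.84+5.04)/2 = 4.44, v̄ = (2.84+3.83)/2 = 3.335 → q = 5.1×4.44×3.335 = 75.52 ft³/s
Panel 3-4: Δb = 4.2 ft, d̄ = (5.04+2.91)/2 = 3.975, v̄ = (3.83+3.12)/2 = 3.475 → q = 4.2×3.975×3.475 = 58.02 ft³/s
Panel 4-5: Δb = 1.6 ft, d̄ = (2.91+1.21)/2 = 2.06, v̄ = (3.12+1.82)/2 = 2.47 → q = 1.6×2.06×2.47 = 8.141 ft³/s
Q = Σ q = 154.6 ft³/s

155 ft³/s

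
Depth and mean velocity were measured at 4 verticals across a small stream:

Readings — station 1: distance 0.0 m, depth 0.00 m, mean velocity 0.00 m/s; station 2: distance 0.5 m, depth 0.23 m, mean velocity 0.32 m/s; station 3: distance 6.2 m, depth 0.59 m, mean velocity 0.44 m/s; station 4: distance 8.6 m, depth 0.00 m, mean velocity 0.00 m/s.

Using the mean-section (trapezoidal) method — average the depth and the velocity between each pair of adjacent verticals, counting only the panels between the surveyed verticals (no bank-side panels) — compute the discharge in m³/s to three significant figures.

1.05 m³/s

Panel 1-2: Δb = 0.5 m, d̄ = (0.00+0.23)/2 = 0.115, v̄ = (0.00+0.32)/2 = 0.16 → q = 0.5×0.115×0.16 = 0.009200 m³/s
Panel 2-3: Δb = 5.7 m, d̄ = (0.23+0.59)/2 = 0.41, v̄ = (0.32+0.44)/2 = 0.38 → q = 5.7×0.41×0.38 = 0.8881 m³/s
Panel 3-4: Δb = 2.4 m, d̄ = (0.59+0.00)/2 = 0.295, v̄ = (0.44+0.00)/2 = 0.22 → q = 2.4×0.295×0.22 = 0.1558 m³/s
Q = Σ q = 1.053 m³/s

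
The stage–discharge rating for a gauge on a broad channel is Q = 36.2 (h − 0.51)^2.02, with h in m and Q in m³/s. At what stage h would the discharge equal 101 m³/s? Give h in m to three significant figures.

2.17 m

h − h₀ = (Q/C)^(1/b) = (101/36.2)^(1/2.02) = 1.662 m
h = 0.51 + 1.662 = 2.172 m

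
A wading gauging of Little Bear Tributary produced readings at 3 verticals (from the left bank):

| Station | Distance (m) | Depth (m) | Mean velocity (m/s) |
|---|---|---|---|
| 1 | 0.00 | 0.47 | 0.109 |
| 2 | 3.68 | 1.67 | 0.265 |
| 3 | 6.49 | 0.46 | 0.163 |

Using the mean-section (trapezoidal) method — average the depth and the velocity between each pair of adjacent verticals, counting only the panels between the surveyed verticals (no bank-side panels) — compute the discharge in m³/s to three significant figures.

1.38 m³/s

Panel 1-2: Δb = 3.68 m, d̄ = (0.47+1.67)/2 = 1.07, v̄ = (0.109+0.265)/2 = 0.187 → q = 3.68×1.07×0.187 = 0.7363 m³/s
Panel 2-3: Δb = 2.81 m, d̄ = (1.67+0.46)/2 = 1.065, v̄ = (0.265+0.163)/2 = 0.214 → q = 2.81×1.065×0.214 = 0.6404 m³/s
Q = Σ q = 1.377 m³/s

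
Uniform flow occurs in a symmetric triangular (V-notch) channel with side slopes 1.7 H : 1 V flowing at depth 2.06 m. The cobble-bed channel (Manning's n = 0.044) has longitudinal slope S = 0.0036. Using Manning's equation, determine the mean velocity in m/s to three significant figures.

1.26 m/s

A = z·y² = 1.7×2.06² = 7.214 m²
P = 2y√(1+z²) = 2×2.06×√(1+1.7²) = 8.126 m
R = A/P = 7.214/8.126 = 0.8878 m
Q = (1/n)·A·R^(2/3)·S^(1/2) = (1/0.044) × 7.214 × 0.8878^(2/3) × 0.0036^(1/2) = 9.087 m³/s
V = Q/A = 9.087/7.214 = 1.260 m/s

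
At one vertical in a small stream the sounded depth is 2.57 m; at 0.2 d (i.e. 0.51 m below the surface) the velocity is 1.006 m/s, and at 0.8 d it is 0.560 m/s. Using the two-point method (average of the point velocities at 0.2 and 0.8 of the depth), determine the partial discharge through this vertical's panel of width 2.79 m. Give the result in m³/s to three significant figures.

5.61 m³/s

v̄ = (1.006 + 0.560) / 2 = 0.7830 m/s
q = v̄ × d × w = 0.7830 × 2.57 × 2.79 = 5.614 m³/s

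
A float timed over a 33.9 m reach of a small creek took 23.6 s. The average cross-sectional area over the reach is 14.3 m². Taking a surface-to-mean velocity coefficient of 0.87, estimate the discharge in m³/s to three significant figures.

17.9 m³/s

v_surface = L / t̄ = 33.9 / 23.6 = 1.436 m/s
v_mean = 0.87 × 1.436 = 1.250 m/s
Q = A × v_mean = 14.3 × 1.250 = 17.87 m³/s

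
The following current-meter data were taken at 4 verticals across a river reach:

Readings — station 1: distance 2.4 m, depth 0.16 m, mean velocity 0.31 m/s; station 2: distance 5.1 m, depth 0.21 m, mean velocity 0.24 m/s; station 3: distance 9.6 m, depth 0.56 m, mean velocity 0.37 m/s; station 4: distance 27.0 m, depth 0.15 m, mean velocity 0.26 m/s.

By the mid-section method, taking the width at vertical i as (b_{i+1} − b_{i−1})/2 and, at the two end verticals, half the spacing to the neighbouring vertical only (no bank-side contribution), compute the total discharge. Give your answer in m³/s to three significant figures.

w_1 = (5.1 − 2.4)/2 = 1.35 m; q_1 = 0.31 × 0.16 × 1.35 = 0.06696 m³/s
w_2 = (9.6 − 2.4)/2 = 3.6 m; q_2 = 0.24 × 0.21 × 3.6 = 0.1814 m³/s
w_3 = (27.0 − 5.1)/2 = 10.95 m; q_3 = 0.37 × 0.56 × 10.95 = 2.269 m³/s
w_4 = (27.0 − 9.6)/2 = 8.7 m; q_4 = 0.26 × 0.15 × 8.7 = 0.3393 m³/s
Q = Σ qᵢ = 2.857 m³/s

2.86 m³/s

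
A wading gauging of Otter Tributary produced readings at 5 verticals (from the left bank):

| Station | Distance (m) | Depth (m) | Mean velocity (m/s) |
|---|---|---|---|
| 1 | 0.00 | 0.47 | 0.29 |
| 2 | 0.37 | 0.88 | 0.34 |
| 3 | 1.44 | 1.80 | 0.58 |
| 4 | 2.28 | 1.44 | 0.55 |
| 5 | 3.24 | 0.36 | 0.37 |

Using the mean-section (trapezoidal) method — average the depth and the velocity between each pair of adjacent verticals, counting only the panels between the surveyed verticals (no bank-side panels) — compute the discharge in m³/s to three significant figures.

Panel 1-2: Δb = 0.37 m, d̄ = (0.47+0.88)/2 = 0.675, v̄ = (0.29+0.34)/2 = 0.315 → q = 0.37×0.675×0.315 = 0.07867 m³/s
Panel 2-3: Δb = 1.07 m, d̄ = (0.88+1.80)/2 = 1.34, v̄ = (0.34+0.58)/2 = 0.46 → q = 1.07×1.34×0.46 = 0.6595 m³/s
Panel 3-4: Δb = 0.84 m, d̄ = (1.80+1.44)/2 = 1.62, v̄ = (0.58+0.55)/2 = 0.565 → q = 0.84×1.62×0.565 = 0.7689 m³/s
Panel 4-5: Δb = 0.96 m, d̄ = (1.44+0.36)/2 = 0.9, v̄ = (0.55+0.37)/2 = 0.46 → q = 0.96×0.9×0.46 = 0.3974 m³/s
Q = Σ q = 1.905 m³/s

1.90 m³/s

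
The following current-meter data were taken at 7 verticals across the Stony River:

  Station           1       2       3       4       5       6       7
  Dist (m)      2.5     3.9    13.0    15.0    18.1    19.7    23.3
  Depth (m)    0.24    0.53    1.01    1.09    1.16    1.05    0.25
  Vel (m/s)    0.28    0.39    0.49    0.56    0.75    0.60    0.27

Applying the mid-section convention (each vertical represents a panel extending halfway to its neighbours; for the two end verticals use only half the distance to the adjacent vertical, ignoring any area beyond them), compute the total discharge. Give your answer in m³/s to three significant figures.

w_1 = (3.9 − 2.5)/2 = 0.7 m; q_1 = 0.28 × 0.24 × 0.7 = 0.04704 m³/s
w_2 = (13.0 − 2.5)/2 = 5.25 m; q_2 = 0.39 × 0.53 × 5.25 = 1.085 m³/s
w_3 = (15.0 − 3.9)/2 = 5.55 m; q_3 = 0.49 × 1.01 × 5.55 = 2.747 m³/s
w_4 = (18.1 − 13.0)/2 = 2.55 m; q_4 = 0.56 × 1.09 × 2.55 = 1.557 m³/s
w_5 = (19.7 − 15.0)/2 = 2.35 m; q_5 = 0.75 × 1.16 × 2.35 = 2.045 m³/s
w_6 = (23.3 − 18.1)/2 = 2.6 m; q_6 = 0.60 × 1.05 × 2.6 = 1.638 m³/s
w_7 = (23.3 − 19.7)/2 = 1.8 m; q_7 = 0.27 × 0.25 × 1.8 = 0.1215 m³/s
Q = Σ qᵢ = 9.239 m³/s

9.24 m³/s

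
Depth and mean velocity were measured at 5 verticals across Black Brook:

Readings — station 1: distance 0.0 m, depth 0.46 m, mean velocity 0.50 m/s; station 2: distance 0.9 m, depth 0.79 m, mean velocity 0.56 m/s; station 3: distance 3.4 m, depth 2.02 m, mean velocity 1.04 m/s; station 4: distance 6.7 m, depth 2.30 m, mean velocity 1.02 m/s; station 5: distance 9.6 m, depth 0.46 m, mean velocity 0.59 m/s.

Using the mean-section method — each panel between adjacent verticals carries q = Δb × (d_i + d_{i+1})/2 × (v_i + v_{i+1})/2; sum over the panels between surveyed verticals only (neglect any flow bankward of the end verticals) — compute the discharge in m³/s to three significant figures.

13.7 m³/s

Panel 1-2: Δb = 0.9 m, d̄ = (0.46+0.79)/2 = 0.625, v̄ = (0.50+0.56)/2 = 0.53 → q = 0.9×0.625×0.53 = 0.2981 m³/s
Panel 2-3: Δb = 2.5 m, d̄ = (0.79+2.02)/2 = 1.405, v̄ = (0.56+1.04)/2 = 0.8 → q = 2.5×1.405×0.8 = 2.810 m³/s
Panel 3-4: Δb = 3.3 m, d̄ = (2.02+2.30)/2 = 2.16, v̄ = (1.04+1.02)/2 = 1.03 → q = 3.3×2.16×1.03 = 7.342 m³/s
Panel 4-5: Δb = 2.9 m, d̄ = (2.30+0.46)/2 = 1.38, v̄ = (1.02+0.59)/2 = 0.805 → q = 2.9×1.38×0.805 = 3.222 m³/s
Q = Σ q = 13.67 m³/s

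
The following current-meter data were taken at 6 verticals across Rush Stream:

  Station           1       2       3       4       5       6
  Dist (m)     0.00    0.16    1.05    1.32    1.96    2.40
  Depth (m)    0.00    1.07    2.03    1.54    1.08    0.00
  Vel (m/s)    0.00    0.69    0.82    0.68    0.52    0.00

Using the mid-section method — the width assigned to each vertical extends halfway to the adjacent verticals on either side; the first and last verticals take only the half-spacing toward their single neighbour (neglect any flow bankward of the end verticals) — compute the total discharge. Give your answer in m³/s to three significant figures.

2.13 m³/s

w_2 = (1.05 − 0.00)/2 = 0.525 m; q_2 = 0.69 × 1.07 × 0.525 = 0.3876 m³/s
w_3 = (1.32 − 0.16)/2 = 0.58 m; q_3 = 0.82 × 2.03 × 0.58 = 0.9655 m³/s
w_4 = (1.96 − 1.05)/2 = 0.455 m; q_4 = 0.68 × 1.54 × 0.455 = 0.4765 m³/s
w_5 = (2.40 − 1.32)/2 = 0.54 m; q_5 = 0.52 × 1.08 × 0.54 = 0.3033 m³/s
Stations 1, 6 contribute zero (depth or velocity is 0).
Q = Σ qᵢ = 2.133 m³/s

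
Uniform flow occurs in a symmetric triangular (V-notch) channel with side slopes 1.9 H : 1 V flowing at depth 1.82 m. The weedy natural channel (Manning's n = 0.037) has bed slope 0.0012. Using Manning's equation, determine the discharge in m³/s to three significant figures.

5.10 m³/s

A = z·y² = 1.9×1.82² = 6.294 m²
P = 2y√(1+z²) = 2×1.82×√(1+1.9²) = 7.815 m
R = A/P = 6.294/7.815 = 0.8053 m
Q = (1/n)·A·R^(2/3)·S^(1/2) = (1/0.037) × 6.294 × 0.8053^(2/3) × 0.0012^(1/2) = 5.100 m³/s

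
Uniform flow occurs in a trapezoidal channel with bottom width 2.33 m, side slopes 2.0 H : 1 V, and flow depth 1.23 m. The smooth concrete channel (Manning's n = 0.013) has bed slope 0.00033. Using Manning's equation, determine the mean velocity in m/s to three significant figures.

A = (b + z·y)·y = (2.33 + 2.0×1.23)×1.23 = 5.892 m²
P = b + 2y√(1+z²) = 2.33 + 2×1.23×√(1+2.0²) = 7.831 m
R = A/P = 5.892/7.831 = 0.7524 m
Q = (1/n)·A·R^(2/3)·S^(1/2) = (1/0.013) × 5.892 × 0.7524^(2/3) × 0.00033^(1/2) = 6.811 m³/s
V = Q/A = 6.811/5.892 = 1.156 m/s

1.16 m/s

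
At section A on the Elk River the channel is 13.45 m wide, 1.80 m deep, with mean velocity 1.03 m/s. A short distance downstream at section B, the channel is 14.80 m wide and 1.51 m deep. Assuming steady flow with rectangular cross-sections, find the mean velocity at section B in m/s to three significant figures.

Q = A₁V₁ = (13.45×1.80) × 1.03 = 24.94 m³/s
A₂ = 14.80 × 1.51 = 22.35 m²
V₂ = Q/A₂ = 24.94/22.35 = 1.116 m/s

1.12 m/s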